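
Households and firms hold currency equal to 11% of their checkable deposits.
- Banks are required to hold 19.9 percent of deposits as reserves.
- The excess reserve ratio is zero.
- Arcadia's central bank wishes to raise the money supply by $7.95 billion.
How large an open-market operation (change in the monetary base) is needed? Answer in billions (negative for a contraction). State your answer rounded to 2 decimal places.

$2.21 billion

The money multiplier is m = (1 + c) / (rr + c) = (1 + 0.11) / (0.199 + 0.11) ≈ 3.5922.
ΔMB = ΔM / m = (+7.95) / 3.5922 ≈ 2.2131 billion.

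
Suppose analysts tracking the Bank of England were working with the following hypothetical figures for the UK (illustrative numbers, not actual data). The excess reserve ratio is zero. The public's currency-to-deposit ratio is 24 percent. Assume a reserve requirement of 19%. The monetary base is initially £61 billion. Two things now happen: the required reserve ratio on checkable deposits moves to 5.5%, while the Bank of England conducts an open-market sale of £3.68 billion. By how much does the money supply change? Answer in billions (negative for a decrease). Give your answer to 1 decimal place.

Before: m₁ = (1 + 0.24) / (0.19 + 0.24) ≈ 2.8837, MB₁ = 61, so M₁ = 2.8837 × 61 = 175.9057 billion.
After: m₂ = (1 + 0.24) / (0.055 + 0.24) ≈ 4.2034, MB₂ = 61 − 3.68 = 57.32, so M₂ = 4.2034 × 57.32 ≈ 240.9389 billion.
ΔM = M₂ − M₁ = 240.9389 − 175.9057 = 65.0332 billion.

£65.0 billion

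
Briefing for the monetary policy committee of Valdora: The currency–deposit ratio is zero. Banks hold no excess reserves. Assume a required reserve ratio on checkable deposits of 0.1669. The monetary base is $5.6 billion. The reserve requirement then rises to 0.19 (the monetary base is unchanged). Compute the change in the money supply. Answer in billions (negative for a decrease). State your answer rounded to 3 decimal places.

Initially m₁ = 1 / (0.1669) ≈ 5.99161, so M₁ = 5.99161 × 5.6 ≈ 33.553 billion.
After the change m₂ = 1 / (0.19) ≈ 5.26316, so M₂ = 5.26316 × 5.6 ≈ 29.4737 billion.
ΔM = M₂ − M₁ = 29.4737 − 33.553 = -4.0793 billion.

-4.079 billion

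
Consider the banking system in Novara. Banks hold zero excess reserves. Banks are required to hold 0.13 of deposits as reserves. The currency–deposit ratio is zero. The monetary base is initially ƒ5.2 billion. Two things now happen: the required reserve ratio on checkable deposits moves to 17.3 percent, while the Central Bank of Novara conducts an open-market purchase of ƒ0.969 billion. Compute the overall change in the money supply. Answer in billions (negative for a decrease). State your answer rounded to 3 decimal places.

Before: m₁ = 1 / (0.13) ≈ 7.69231, MB₁ = 5.2, so M₁ = 7.69231 × 5.2 ≈ 40 billion.
After: m₂ = 1 / (0.173) ≈ 5.78035, MB₂ = 5.2 + 0.969 = 6.169, so M₂ = 5.78035 × 6.169 ≈ 35.659 billion.
ΔM = M₂ − M₁ = 35.659 − 40 = -4.341 billion.

-4.341 billion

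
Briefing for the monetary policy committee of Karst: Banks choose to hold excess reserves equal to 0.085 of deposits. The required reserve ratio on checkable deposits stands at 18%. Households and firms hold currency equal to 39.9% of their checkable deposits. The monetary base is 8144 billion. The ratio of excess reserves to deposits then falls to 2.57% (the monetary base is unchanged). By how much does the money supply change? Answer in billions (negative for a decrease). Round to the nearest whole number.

Initially m₁ = (1 + 0.399) / (0.18 + 0.085 + 0.399) ≈ 2.10693, so M₁ = 2.10693 × 8144 ≈ 17158.8379 billion.
After the change m₂ = (1 + 0.399) / (0.18 + 0.0257 + 0.399) ≈ 2.31354, so M₂ = 2.31354 × 8144 ≈ 18841.4698 billion.
ΔM = M₂ − M₁ = 18841.4698 − 17158.8379 = 1682.6319 billion.

1683 billion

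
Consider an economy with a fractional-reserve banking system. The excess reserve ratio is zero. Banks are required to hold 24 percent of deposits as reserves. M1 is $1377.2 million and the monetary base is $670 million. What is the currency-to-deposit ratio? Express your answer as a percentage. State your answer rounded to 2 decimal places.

Using m = M/MB = 1377.2/670 ≈ 2.055522. From m = (1 + c)/(c + rr + e), rearranging gives 1 + c = m·(c + rr + e), so c·(1 − m) = m·(rr + e) − 1.
Hence c = [m·(rr + e) − 1]/(1 − m) = [2.055522 × (0.24 + 0) − 1] / (1 − 2.055522) ≈ 0.480023.

48.00%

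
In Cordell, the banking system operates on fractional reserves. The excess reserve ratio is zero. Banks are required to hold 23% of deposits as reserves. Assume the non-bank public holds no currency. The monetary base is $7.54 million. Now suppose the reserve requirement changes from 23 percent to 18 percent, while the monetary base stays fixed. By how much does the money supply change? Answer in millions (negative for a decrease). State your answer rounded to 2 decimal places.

$9.11 million

Initially m₁ = 1 / (0.23) ≈ 4.3478, so M₁ = 4.3478 × 7.54 ≈ 32.7824 million.
After the change m₂ = 1 / (0.18) ≈ 5.5556, so M₂ = 5.5556 × 7.54 ≈ 41.8892 million.
ΔM = M₂ − M₁ = 41.8892 − 32.7824 = 9.1068 million.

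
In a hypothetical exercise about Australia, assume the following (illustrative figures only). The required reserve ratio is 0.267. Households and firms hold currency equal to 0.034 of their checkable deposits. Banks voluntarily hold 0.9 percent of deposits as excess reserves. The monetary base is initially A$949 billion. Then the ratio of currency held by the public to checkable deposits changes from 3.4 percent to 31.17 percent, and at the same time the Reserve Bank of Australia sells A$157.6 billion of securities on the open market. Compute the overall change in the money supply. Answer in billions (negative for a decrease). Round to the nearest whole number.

Before: m₁ = (1 + 0.034) / (0.267 + 0.009 + 0.034) ≈ 3.3355, MB₁ = 949, so M₁ = 3.3355 × 949 = 3165.3895 billion.
After: m₂ = (1 + 0.3117) / (0.267 + 0.009 + 0.3117) ≈ 2.2319, MB₂ = 949 − 157.6 = 791.4, so M₂ = 2.2319 × 791.4 ≈ 1766.3257 billion.
ΔM = M₂ − M₁ = 1766.3257 − 3165.3895 = -1399.0638 billion.

-1399 billion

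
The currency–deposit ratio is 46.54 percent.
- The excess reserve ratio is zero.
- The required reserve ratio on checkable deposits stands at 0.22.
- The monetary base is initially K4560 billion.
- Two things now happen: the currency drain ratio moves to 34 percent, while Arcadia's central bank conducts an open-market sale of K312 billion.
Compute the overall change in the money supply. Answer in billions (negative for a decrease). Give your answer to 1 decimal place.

K415.5 billion

Before: m₁ = (1 + 0.4654) / (0.22 + 0.4654) ≈ 2.138022, MB₁ = 4560, so M₁ = 2.138022 × 4560 ≈ 9749.3803 billion.
After: m₂ = (1 + 0.34) / (0.22 + 0.34) ≈ 2.392857, MB₂ = 4560 − 312 = 4248, so M₂ = 2.392857 × 4248 ≈ 10164.8565 billion.
ΔM = M₂ − M₁ = 10164.8565 − 9749.3803 = 415.4762 billion.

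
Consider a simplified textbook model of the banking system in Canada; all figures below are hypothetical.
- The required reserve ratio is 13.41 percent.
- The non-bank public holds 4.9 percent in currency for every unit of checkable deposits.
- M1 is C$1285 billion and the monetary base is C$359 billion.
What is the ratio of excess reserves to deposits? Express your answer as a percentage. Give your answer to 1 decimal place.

11.0%

Using m = M/MB = 1285/359 ≈ 3.579387. Since m = (1 + c)/(c + rr + e), the denominator satisfies c + rr + e = (1 + c)/m = (1 + 0.049) / 3.579387 ≈ 0.293067.
With c = 0.049 and rr = 0.1341, the ratio of excess reserves to deposits is 0.293067 − 0.049 − 0.1341 = 0.109967.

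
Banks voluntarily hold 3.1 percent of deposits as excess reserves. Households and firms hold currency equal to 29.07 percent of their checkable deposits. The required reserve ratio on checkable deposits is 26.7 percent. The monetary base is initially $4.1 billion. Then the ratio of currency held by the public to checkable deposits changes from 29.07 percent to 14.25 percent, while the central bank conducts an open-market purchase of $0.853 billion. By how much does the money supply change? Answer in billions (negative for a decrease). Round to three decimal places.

$3.857 billion

Before: m₁ = (1 + 0.2907) / (0.267 + 0.031 + 0.2907) ≈ 2.19246, MB₁ = 4.1, so M₁ = 2.19246 × 4.1 ≈ 8.9891 billion.
After: m₂ = (1 + 0.1425) / (0.267 + 0.031 + 0.1425) ≈ 2.59364, MB₂ = 4.1 + 0.853 = 4.953, so M₂ = 2.59364 × 4.953 ≈ 12.8463 billion.
ΔM = M₂ − M₁ = 12.8463 − 8.9891 = 3.8572 billion.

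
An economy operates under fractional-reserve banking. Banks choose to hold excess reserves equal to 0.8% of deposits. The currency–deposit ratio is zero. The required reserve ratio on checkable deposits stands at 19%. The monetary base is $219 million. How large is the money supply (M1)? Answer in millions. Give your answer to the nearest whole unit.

$1106 million

The money multiplier is m = 1 / (rr + e) = 1 / (0.19 + 0.008) ≈ 5.0505.
So M = m × MB = 5.0505 × 219 = 1106.0595 million.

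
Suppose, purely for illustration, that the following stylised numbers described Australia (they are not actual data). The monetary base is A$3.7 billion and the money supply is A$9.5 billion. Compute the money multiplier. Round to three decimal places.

2.568

The money multiplier is m = M / MB = 9.5 / 3.7 ≈ 2.56757.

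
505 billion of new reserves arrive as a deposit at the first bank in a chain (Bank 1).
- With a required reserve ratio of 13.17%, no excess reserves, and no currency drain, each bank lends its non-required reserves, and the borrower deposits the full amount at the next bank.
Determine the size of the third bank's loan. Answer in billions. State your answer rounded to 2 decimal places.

Each bank lends a fraction (1 − rr) = 0.8683 of the deposit it receives, so Bank 3 receives 505·0.8683^2 and lends 505·0.8683^3 ≈ 330.5984 billion.

330.60 billion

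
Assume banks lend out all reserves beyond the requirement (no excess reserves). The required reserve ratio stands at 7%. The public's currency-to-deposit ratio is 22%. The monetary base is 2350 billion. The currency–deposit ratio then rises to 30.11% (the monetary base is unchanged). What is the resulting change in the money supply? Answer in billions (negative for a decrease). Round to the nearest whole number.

-1647 billion

Initially m₁ = (1 + 0.22) / (0.07 + 0.22) ≈ 4.20690, so M₁ = 4.20690 × 2350 = 9886.215 billion.
After the change m₂ = (1 + 0.3011) / (0.07 + 0.3011) ≈ 3.50606, so M₂ = 3.50606 × 2350 = 8239.241 billion.
ΔM = M₂ − M₁ = 8239.241 − 9886.215 = -1646.974 billion.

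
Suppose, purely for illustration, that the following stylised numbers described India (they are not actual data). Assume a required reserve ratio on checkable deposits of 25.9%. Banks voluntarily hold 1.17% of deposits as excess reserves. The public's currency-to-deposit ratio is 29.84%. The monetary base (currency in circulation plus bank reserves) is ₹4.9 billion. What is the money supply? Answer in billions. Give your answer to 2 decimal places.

₹11.18 billion

The money multiplier is m = (1 + c) / (rr + e + c) = (1 + 0.2984) / (0.259 + 0.0117 + 0.2984) ≈ 2.2815.
So M = m × MB = 2.2815 × 4.9 ≈ 11.1793 billion.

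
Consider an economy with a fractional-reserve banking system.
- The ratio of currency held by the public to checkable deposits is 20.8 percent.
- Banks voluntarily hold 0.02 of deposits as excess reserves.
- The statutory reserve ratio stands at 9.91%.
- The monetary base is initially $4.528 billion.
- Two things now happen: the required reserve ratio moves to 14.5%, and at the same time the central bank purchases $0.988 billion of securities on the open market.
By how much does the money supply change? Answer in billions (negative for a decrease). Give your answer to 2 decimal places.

$1.14 billion

Before: m₁ = (1 + 0.208) / (0.0991 + 0.02 + 0.208) ≈ 3.6931, MB₁ = 4.528, so M₁ = 3.6931 × 4.528 ≈ 16.7224 billion.
After: m₂ = (1 + 0.208) / (0.145 + 0.02 + 0.208) ≈ 3.2386, MB₂ = 4.528 + 0.988 = 5.516, so M₂ = 3.2386 × 5.516 ≈ 17.8641 billion.
ΔM = M₂ − M₁ = 17.8641 − 16.7224 = 1.1417 billion.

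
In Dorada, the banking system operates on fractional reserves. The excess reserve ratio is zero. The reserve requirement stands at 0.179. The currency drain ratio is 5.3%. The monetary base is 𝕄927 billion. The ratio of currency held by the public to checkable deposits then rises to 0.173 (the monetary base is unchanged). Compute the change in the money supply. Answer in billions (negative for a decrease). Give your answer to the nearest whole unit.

-1118 billion

Initially m₁ = (1 + 0.053) / (0.179 + 0.053) ≈ 4.5388, so M₁ = 4.5388 × 927 = 4207.4676 billion.
After the change m₂ = (1 + 0.173) / (0.179 + 0.173) ≈ 3.3324, so M₂ = 3.3324 × 927 = 3089.1348 billion.
ΔM = M₂ − M₁ = 3089.1348 − 4207.4676 = -1118.3328 billion.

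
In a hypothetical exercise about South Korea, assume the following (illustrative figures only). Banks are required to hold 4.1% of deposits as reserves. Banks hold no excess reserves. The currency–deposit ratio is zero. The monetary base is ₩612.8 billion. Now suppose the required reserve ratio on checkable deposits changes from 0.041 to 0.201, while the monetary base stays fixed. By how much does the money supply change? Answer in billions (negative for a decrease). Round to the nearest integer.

-11898 billion

Initially m₁ = 1 / (0.041) ≈ 24.3902, so M₁ = 24.3902 × 612.8 ≈ 14946.3146 billion.
After the change m₂ = 1 / (0.201) ≈ 4.9751, so M₂ = 4.9751 × 612.8 ≈ 3048.7413 billion.
ΔM = M₂ − M₁ = 3048.7413 − 14946.3146 = -11897.5733 billion.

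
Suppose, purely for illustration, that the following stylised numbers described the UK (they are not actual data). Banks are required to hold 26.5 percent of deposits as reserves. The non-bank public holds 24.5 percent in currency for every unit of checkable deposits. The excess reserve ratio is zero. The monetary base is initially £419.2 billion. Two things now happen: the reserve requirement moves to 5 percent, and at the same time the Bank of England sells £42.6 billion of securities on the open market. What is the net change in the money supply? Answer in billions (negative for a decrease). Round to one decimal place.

£566.0 billion

Before: m₁ = (1 + 0.245) / (0.265 + 0.245) ≈ 2.44118, MB₁ = 419.2, so M₁ = 2.44118 × 419.2 ≈ 1023.3427 billion.
After: m₂ = (1 + 0.245) / (0.05 + 0.245) ≈ 4.22034, MB₂ = 419.2 − 42.6 = 376.6, so M₂ = 4.22034 × 376.6 ≈ 1589.38 billion.
ΔM = M₂ − M₁ = 1589.38 − 1023.3427 = 566.0373 billion.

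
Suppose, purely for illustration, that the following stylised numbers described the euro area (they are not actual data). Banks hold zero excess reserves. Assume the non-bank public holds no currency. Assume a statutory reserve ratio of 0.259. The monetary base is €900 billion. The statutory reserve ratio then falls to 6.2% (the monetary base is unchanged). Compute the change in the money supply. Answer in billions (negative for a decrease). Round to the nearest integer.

Initially m₁ = 1 / (0.259) ≈ 3.8610, so M₁ = 3.8610 × 900 = 3474.9 billion.
After the change m₂ = 1 / (0.062) ≈ 16.1290, so M₂ = 16.1290 × 900 = 14516.1 billion.
ΔM = M₂ − M₁ = 14516.1 − 3474.9 = 11041.2 billion.

€11041 billion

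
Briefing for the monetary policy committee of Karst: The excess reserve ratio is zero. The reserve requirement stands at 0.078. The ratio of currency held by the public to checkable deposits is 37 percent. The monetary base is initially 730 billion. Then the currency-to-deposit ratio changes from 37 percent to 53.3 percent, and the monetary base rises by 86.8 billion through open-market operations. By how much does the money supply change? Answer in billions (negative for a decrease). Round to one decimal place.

-183.0 billion

Before: m₁ = (1 + 0.37) / (0.078 + 0.37) ≈ 3.05804, MB₁ = 730, so M₁ = 3.05804 × 730 = 2232.3692 billion.
After: m₂ = (1 + 0.533) / (0.078 + 0.533) ≈ 2.50900, MB₂ = 730 + 86.8 = 816.8, so M₂ = 2.50900 × 816.8 = 2049.3512 billion.
ΔM = M₂ − M₁ = 2049.3512 − 2232.3692 = -183.018 billion.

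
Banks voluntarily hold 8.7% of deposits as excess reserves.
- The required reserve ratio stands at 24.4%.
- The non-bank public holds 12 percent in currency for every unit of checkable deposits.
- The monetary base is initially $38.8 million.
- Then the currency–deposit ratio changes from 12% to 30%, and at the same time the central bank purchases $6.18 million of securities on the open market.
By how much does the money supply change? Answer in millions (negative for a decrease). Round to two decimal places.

-3.69 million

Before: m₁ = (1 + 0.12) / (0.244 + 0.087 + 0.12) ≈ 2.48337, MB₁ = 38.8, so M₁ = 2.48337 × 38.8 ≈ 96.3548 million.
After: m₂ = (1 + 0.3) / (0.244 + 0.087 + 0.3) ≈ 2.06022, MB₂ = 38.8 + 6.18 = 44.98, so M₂ = 2.06022 × 44.98 ≈ 92.6687 million.
ΔM = M₂ − M₁ = 92.6687 − 96.3548 = -3.6861 million.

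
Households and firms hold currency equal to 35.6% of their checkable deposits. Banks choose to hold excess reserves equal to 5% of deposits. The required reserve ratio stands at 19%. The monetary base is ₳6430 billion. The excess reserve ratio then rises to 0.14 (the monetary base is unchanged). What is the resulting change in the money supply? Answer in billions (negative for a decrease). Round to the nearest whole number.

-1919 billion

Initially m₁ = (1 + 0.356) / (0.19 + 0.05 + 0.356) ≈ 2.27517, so M₁ = 2.27517 × 6430 = 14629.3431 billion.
After the change m₂ = (1 + 0.356) / (0.19 + 0.14 + 0.356) ≈ 1.97668, so M₂ = 1.97668 × 6430 = 12710.0524 billion.
ΔM = M₂ − M₁ = 12710.0524 − 14629.3431 = -1919.2907 billion.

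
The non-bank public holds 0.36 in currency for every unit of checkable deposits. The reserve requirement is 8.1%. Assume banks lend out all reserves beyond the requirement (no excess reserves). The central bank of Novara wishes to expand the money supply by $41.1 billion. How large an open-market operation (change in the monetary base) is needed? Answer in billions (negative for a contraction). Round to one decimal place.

The money multiplier is m = (1 + c) / (rr + c) = (1 + 0.36) / (0.081 + 0.36) ≈ 3.0839.
ΔMB = ΔM / m = (+41.1) / 3.0839 ≈ 13.3273 billion.

$13.3 billion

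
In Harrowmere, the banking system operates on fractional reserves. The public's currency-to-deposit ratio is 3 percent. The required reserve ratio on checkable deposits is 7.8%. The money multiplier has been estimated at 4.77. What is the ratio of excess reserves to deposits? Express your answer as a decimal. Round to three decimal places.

Using m = 4.77. Since m = (1 + c)/(c + rr + e), the denominator satisfies c + rr + e = (1 + c)/m = (1 + 0.03) / 4.77 ≈ 0.215933.
With c = 0.03 and rr = 0.078, the ratio of excess reserves to deposits is 0.215933 − 0.03 − 0.078 = 0.107933.

0.108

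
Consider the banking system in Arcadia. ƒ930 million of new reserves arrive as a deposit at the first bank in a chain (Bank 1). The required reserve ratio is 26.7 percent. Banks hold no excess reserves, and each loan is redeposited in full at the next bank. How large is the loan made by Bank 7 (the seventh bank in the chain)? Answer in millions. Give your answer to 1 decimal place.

ƒ105.7 million

Each bank lends a fraction (1 − rr) = 0.7330 of the deposit it receives, so Bank 7 receives 930·0.7330^6 and lends 930·0.7330^7 ≈ 105.7331 million.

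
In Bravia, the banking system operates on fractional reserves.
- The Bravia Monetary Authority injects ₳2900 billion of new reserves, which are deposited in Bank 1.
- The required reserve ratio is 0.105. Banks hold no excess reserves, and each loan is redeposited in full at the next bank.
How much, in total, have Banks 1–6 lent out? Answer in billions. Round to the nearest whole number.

₳12014 billion

Bank i lends (1 − rr)^i of the original deposit: Bank 1 lends 2900·0.8950 = 2595.5000, Bank 2 lends 2900·0.8950² = 2322.9725, and so on.
Summing a geometric series: total = 2900·[0.8950·(1 − 0.8950^6) / (1 − 0.8950)] ≈ 12014.1858 billion.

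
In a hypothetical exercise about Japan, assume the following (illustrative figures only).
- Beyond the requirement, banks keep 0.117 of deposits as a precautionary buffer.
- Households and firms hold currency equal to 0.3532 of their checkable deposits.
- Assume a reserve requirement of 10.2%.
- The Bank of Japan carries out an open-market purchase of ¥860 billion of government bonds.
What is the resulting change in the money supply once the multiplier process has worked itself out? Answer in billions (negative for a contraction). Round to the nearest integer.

¥2034 billion

The money multiplier is m = (1 + c) / (rr + e + c) = (1 + 0.3532) / (0.102 + 0.117 + 0.3532) ≈ 2.3649.
The purchase adds 860 billion of base, so ΔM = m × ΔMB = 2.3649 × (+860) = 2033.814 billion.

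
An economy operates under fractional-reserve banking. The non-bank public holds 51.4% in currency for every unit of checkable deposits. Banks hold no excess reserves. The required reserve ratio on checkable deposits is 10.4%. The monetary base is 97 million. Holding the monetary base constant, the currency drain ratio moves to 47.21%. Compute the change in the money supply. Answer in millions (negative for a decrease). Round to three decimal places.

Initially m₁ = (1 + 0.514) / (0.104 + 0.514) ≈ 2.449838, so M₁ = 2.449838 × 97 ≈ 237.6343 million.
After the change m₂ = (1 + 0.4721) / (0.104 + 0.4721) ≈ 2.555286, so M₂ = 2.555286 × 97 ≈ 247.8627 million.
ΔM = M₂ − M₁ = 247.8627 − 237.6343 = 10.2284 million.

10.228 million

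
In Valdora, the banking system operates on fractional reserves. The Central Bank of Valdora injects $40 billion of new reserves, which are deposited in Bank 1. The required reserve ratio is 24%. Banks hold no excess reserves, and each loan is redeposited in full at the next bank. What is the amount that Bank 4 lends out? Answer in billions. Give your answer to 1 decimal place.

$13.3 billion

Each bank lends a fraction (1 − rr) = 0.7600 of the deposit it receives, so Bank 4 receives 40·0.7600^3 and lends 40·0.7600^4 ≈ 13.3449 billion.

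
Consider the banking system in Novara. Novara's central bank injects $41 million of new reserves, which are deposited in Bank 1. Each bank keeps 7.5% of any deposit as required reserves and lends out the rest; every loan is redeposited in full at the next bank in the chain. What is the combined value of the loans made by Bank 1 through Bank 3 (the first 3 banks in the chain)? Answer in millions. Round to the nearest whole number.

Bank i lends (1 − rr)^i of the original deposit: Bank 1 lends 41·0.9250 = 37.9250, Bank 2 lends 41·0.9250² ≈ 35.0806, and so on.
Summing a geometric series: total = 41·[0.9250·(1 − 0.9250^3) / (1 − 0.9250)] ≈ 105.4552 million.

$105 million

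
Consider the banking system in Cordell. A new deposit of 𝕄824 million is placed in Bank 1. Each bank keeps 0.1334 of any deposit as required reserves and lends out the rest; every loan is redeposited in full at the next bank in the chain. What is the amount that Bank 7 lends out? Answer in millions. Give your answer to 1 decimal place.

𝕄302.5 million

Each bank lends a fraction (1 − rr) = 0.8666 of the deposit it receives, so Bank 7 receives 824·0.8666^6 and lends 824·0.8666^7 ≈ 302.4531 million.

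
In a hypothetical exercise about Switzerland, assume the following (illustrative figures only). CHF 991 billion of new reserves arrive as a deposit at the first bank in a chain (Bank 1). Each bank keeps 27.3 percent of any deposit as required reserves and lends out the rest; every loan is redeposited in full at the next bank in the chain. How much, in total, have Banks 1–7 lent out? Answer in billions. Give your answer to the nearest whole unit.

CHF 2356 billion

Bank i lends (1 − rr)^i of the original deposit: Bank 1 lends 991·0.7270 = 720.4570, Bank 2 lends 991·0.7270² ≈ 523.7722, and so on.
Summing a geometric series: total = 991·[0.7270·(1 − 0.7270^7) / (1 − 0.7270)] ≈ 2355.7759 billion.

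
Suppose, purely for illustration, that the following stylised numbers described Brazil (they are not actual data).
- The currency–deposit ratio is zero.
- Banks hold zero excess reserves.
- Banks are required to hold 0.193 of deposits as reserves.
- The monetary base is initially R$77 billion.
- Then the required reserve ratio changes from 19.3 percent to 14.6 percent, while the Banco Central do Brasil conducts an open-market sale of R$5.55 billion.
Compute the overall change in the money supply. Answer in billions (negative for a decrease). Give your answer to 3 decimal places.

R$90.420 billion

Before: m₁ = 1 / (0.193) ≈ 5.181347, MB₁ = 77, so M₁ = 5.181347 × 77 ≈ 398.9637 billion.
After: m₂ = 1 / (0.146) ≈ 6.849315, MB₂ = 77 − 5.55 = 71.45, so M₂ = 6.849315 × 71.45 ≈ 489.3836 billion.
ΔM = M₂ − M₁ = 489.3836 − 398.9637 = 90.4199 billion.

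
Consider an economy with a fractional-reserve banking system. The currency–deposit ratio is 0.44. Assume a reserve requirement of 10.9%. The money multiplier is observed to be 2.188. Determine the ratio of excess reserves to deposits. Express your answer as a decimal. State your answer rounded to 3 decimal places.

0.109

Using m = 2.188. Since m = (1 + c)/(c + rr + e), the denominator satisfies c + rr + e = (1 + c)/m = (1 + 0.44) / 2.188 ≈ 0.658135.
With c = 0.44 and rr = 0.109, the ratio of excess reserves to deposits is 0.658135 − 0.44 − 0.109 = 0.109135.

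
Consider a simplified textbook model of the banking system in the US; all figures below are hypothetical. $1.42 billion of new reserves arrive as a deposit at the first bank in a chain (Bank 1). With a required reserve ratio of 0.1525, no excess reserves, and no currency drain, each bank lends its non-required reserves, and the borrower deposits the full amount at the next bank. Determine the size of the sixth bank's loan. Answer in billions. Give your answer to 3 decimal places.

Each bank lends a fraction (1 − rr) = 0.8475 of the deposit it receives, so Bank 6 receives 1.42·0.8475^5 and lends 1.42·0.8475^6 ≈ 0.5262 billion.

$0.526 billion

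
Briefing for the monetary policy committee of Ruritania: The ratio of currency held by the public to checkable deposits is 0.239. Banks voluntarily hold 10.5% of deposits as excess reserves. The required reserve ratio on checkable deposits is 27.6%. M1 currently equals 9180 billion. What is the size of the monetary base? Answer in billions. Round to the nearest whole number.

The money multiplier is m = (1 + c) / (rr + e + c) = (1 + 0.239) / (0.276 + 0.105 + 0.239) ≈ 1.99839.
MB = M / m = 9180 / 1.99839 ≈ 4593.6979 billion.

4594 billion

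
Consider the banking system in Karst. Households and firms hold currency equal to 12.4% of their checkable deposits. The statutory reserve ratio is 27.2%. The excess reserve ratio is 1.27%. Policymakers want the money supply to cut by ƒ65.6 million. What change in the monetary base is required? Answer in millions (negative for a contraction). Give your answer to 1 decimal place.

-23.9 million

The money multiplier is m = (1 + c) / (rr + e + c) = (1 + 0.124) / (0.272 + 0.0127 + 0.124) ≈ 2.7502.
ΔMB = ΔM / m = (−65.6) / 2.7502 ≈ -23.8528 million.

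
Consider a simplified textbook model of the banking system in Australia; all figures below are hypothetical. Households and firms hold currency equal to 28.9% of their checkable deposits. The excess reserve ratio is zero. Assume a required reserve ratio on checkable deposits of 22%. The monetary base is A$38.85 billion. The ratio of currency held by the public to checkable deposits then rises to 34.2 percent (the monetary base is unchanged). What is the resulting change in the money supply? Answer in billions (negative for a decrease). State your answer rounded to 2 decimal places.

-5.61 billion

Initially m₁ = (1 + 0.289) / (0.22 + 0.289) ≈ 2.53242, so M₁ = 2.53242 × 38.85 ≈ 98.3845 billion.
After the change m₂ = (1 + 0.342) / (0.22 + 0.342) ≈ 2.38790, so M₂ = 2.38790 × 38.85 ≈ 92.7699 billion.
ΔM = M₂ − M₁ = 92.7699 − 98.3845 = -5.6146 billion.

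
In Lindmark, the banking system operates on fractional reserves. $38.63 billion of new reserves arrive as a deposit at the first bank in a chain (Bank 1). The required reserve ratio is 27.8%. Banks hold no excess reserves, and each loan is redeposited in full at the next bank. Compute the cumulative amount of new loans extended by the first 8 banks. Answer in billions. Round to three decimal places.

$92.919 billion

Bank i lends (1 − rr)^i of the original deposit: Bank 1 lends 38.63·0.7220 ≈ 27.8909, Bank 2 lends 38.63·0.7220² ≈ 20.1372, and so on.
Summing a geometric series: total = 38.63·[0.7220·(1 − 0.7220^8) / (1 − 0.7220)] ≈ 92.9186 billion.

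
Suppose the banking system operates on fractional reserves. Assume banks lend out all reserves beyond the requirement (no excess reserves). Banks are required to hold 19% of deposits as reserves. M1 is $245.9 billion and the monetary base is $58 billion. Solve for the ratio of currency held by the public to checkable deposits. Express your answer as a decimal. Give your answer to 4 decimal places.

0.0600

Using m = M/MB = 245.9/58 ≈ 4.239655. From m = (1 + c)/(c + rr + e), rearranging gives 1 + c = m·(c + rr + e), so c·(1 − m) = m·(rr + e) − 1.
Hence c = [m·(rr + e) − 1]/(1 − m) = [4.239655 × (0.19 + 0) − 1] / (1 − 4.239655) ≈ 0.060027.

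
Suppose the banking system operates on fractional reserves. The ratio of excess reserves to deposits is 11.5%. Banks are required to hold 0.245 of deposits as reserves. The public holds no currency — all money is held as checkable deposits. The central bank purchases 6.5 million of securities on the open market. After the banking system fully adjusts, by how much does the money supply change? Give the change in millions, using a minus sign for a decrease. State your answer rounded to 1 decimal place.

The money multiplier is m = 1 / (rr + e) = 1 / (0.245 + 0.115) ≈ 2.7778.
The purchase adds 6.5 million of base, so ΔM = m × ΔMB = 2.7778 × (+6.5) = 18.0557 million.

18.1 million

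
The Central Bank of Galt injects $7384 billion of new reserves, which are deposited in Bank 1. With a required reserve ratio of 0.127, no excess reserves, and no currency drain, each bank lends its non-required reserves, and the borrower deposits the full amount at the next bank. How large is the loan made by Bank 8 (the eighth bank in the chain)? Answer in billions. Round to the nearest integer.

Each bank lends a fraction (1 − rr) = 0.8730 of the deposit it receives, so Bank 8 receives 7384·0.8730^7 and lends 7384·0.8730^8 ≈ 2491.1830 billion.

$2491 billion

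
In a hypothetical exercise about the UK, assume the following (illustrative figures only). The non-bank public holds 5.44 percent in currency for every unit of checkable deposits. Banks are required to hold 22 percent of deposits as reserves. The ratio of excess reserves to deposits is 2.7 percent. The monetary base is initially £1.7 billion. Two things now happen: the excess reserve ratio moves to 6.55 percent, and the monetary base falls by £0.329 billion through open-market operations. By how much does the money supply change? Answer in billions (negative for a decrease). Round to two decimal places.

Before: m₁ = (1 + 0.0544) / (0.22 + 0.027 + 0.0544) ≈ 3.4983, MB₁ = 1.7, so M₁ = 3.4983 × 1.7 ≈ 5.9471 billion.
After: m₂ = (1 + 0.0544) / (0.22 + 0.0655 + 0.0544) ≈ 3.1021, MB₂ = 1.7 − 0.329 = 1.371, so M₂ = 3.1021 × 1.371 ≈ 4.253 billion.
ΔM = M₂ − M₁ = 4.253 − 5.9471 = -1.6941 billion.

-1.69 billion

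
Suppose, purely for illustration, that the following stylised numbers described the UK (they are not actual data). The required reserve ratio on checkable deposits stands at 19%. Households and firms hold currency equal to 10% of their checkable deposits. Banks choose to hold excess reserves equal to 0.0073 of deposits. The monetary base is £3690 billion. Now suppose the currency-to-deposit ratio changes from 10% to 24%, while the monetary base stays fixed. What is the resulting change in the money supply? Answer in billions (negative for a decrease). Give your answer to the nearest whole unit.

-3190 billion

Initially m₁ = (1 + 0.1) / (0.19 + 0.0073 + 0.1) ≈ 3.69997, so M₁ = 3.69997 × 3690 = 13652.8893 billion.
After the change m₂ = (1 + 0.24) / (0.19 + 0.0073 + 0.24) ≈ 2.83558, so M₂ = 2.83558 × 3690 = 10463.2902 billion.
ΔM = M₂ − M₁ = 10463.2902 − 13652.8893 = -3189.5991 billion.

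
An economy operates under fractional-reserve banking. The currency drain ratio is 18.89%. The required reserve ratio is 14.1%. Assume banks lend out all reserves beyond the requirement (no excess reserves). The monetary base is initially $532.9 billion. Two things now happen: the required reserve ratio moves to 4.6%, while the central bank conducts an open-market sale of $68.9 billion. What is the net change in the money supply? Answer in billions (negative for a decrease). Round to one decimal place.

Before: m₁ = (1 + 0.1889) / (0.141 + 0.1889) ≈ 3.60382, MB₁ = 532.9, so M₁ = 3.60382 × 532.9 ≈ 1920.4757 billion.
After: m₂ = (1 + 0.1889) / (0.046 + 0.1889) ≈ 5.06130, MB₂ = 532.9 − 68.9 = 464, so M₂ = 5.06130 × 464 = 2348.4432 billion.
ΔM = M₂ − M₁ = 2348.4432 − 1920.4757 = 427.9675 billion.

$428.0 billion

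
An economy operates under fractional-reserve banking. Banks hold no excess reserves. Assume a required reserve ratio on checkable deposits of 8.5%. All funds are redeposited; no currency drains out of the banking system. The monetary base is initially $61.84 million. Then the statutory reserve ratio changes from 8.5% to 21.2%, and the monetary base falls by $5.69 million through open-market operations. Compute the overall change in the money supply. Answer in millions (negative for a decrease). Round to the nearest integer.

Before: m₁ = 1 / (0.085) ≈ 11.7647, MB₁ = 61.84, so M₁ = 11.7647 × 61.84 ≈ 727.529 million.
After: m₂ = 1 / (0.212) ≈ 4.7170, MB₂ = 61.84 − 5.69 = 56.15, so M₂ = 4.7170 × 56.15 ≈ 264.8596 million.
ΔM = M₂ − M₁ = 264.8596 − 727.529 = -462.6694 million.

-463 million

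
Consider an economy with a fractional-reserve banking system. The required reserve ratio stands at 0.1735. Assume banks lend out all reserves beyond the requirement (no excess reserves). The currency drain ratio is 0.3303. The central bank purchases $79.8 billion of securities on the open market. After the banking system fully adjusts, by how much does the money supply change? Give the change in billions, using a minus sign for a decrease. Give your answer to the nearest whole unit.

The money multiplier is m = (1 + c) / (rr + c) = (1 + 0.3303) / (0.1735 + 0.3303) ≈ 2.6405.
The purchase adds 79.8 billion of base, so ΔM = m × ΔMB = 2.6405 × (+79.8) = 210.7119 billion.

$211 billion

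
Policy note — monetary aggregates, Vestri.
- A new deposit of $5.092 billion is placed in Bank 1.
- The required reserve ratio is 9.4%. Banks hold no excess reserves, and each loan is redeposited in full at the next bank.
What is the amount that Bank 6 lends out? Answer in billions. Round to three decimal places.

Each bank lends a fraction (1 − rr) = 0.9060 of the deposit it receives, so Bank 6 receives 5.092·0.9060^5 and lends 5.092·0.9060^6 ≈ 2.8162 billion.

$2.816 billion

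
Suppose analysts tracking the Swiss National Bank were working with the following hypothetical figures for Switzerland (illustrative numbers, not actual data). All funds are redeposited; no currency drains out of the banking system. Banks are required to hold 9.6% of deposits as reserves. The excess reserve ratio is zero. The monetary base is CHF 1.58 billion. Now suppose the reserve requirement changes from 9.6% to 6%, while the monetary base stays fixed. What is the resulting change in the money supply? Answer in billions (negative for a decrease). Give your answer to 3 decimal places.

Initially m₁ = 1 / (0.096) ≈ 10.41667, so M₁ = 10.41667 × 1.58 ≈ 16.4583 billion.
After the change m₂ = 1 / (0.06) ≈ 16.66667, so M₂ = 16.66667 × 1.58 ≈ 26.3333 billion.
ΔM = M₂ − M₁ = 26.3333 − 16.4583 = 9.875 billion.

CHF 9.875 billion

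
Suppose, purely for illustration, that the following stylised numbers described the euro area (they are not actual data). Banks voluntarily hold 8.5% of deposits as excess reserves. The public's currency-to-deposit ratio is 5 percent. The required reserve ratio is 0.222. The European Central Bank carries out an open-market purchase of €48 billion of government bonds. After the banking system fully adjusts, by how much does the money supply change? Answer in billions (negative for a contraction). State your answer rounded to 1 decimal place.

The money multiplier is m = (1 + c) / (rr + e + c) = (1 + 0.05) / (0.222 + 0.085 + 0.05) ≈ 2.9412.
The purchase adds 48 billion of base, so ΔM = m × ΔMB = 2.9412 × (+48) = 141.1776 billion.

€141.2 billion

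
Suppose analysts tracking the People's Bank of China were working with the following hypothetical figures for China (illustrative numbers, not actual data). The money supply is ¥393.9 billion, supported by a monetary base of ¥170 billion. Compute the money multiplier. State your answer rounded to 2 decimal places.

The money multiplier is m = M / MB = 393.9 / 170 ≈ 2.31706.

2.32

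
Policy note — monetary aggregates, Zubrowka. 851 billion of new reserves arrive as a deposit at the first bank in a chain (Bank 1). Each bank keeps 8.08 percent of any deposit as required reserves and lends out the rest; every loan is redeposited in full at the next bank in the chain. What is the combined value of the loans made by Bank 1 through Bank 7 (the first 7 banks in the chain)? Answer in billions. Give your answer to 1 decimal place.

4313.4 billion

Bank i lends (1 − rr)^i of the original deposit: Bank 1 lends 851·0.9192 = 782.2392, Bank 2 lends 851·0.9192² ≈ 719.0343, and so on.
Summing a geometric series: total = 851·[0.9192·(1 − 0.9192^7) / (1 − 0.9192)] ≈ 4313.3535 billion.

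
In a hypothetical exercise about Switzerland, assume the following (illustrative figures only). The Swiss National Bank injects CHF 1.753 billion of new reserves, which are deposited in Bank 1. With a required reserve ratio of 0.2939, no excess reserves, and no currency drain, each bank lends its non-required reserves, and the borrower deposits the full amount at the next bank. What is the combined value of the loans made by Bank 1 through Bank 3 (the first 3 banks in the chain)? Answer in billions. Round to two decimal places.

Bank i lends (1 − rr)^i of the original deposit: Bank 1 lends 1.753·0.7061 ≈ 1.2378, Bank 2 lends 1.753·0.7061² ≈ 0.8740, and so on.
Summing a geometric series: total = 1.753·[0.7061·(1 − 0.7061^3) / (1 − 0.7061)] ≈ 2.7289 billion.

CHF 2.73 billion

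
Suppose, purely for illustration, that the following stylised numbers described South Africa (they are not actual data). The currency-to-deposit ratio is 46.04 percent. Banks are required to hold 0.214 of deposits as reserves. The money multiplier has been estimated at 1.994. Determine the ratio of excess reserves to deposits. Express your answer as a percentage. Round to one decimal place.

5.8%

Using m = 1.994. Since m = (1 + c)/(c + rr + e), the denominator satisfies c + rr + e = (1 + c)/m = (1 + 0.4604) / 1.994 ≈ 0.732397.
With c = 0.4604 and rr = 0.214, the ratio of excess reserves to deposits is 0.732397 − 0.4604 − 0.214 = 0.057997.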